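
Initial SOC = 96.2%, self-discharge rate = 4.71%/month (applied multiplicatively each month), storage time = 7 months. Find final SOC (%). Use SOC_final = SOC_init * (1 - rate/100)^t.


decay = (1 - 4.71/100)^7 = 0.7134
SOC_final = 96.2 * 0.7134 = 68.63%

68.63%


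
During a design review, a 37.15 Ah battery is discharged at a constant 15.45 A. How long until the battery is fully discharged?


t = capacity / current = 37.15 / 15.45 = 2.405 hr

2.405 hr


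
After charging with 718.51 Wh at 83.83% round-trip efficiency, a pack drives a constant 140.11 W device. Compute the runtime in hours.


Step 1: E_discharge = eta/100 * E_charge = 83.83/100 * 718.51 = 602.33 Wh
Step 2: t = E_discharge / P = 602.33 / 140.11 = 4.299 hr

4.299 hr


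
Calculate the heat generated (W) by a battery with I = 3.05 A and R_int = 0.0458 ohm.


Q = I^2 * R = 3.05^2 * 0.0458 = 0.4261 W

0.4261 W


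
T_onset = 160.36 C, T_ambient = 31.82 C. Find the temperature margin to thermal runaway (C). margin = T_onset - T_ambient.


Safety margin = 160.36 C - 31.82 C = 128.54 C

128.54 C


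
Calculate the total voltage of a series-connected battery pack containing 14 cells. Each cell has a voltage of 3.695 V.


V_pack = n * V_cell = 14 * 3.695 = 51.73 V

51.73 V


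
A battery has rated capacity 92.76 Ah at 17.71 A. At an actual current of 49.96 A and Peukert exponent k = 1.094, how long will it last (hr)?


Step 1: t_rated = C / I_rated = 92.76 / 17.71 = 5.2377 hr
Step 2: ratio = 17.71 / 49.96 = 0.35448
Step 3: ratio^k = 0.35448^1.094 = 0.32155
Step 4: t = t_rated * ratio^k = 5.2377 * 0.32155 = 1.684 hr

1.684 hr


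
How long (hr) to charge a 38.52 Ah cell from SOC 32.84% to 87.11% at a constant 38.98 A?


Step 1: dSOC = 87.11% - 32.84% = 54.27%
Step 2: delta_Ah = 38.52 * 54.27 / 100 = 20.905 Ah
Step 3: t = 20.905 / 38.98 = 0.5363 hr

0.5363 hr


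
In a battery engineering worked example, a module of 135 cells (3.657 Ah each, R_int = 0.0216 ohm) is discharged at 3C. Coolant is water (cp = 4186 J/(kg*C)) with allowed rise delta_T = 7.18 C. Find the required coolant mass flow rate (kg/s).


Step 1: I = 3 * 3.657 = 10.971 A
Step 2: Q_cell = I^2 * R = 10.971^2 * 0.0216 = 2.5998 W
Step 3: Q_total = 135 * 2.5998 = 350.97 W
Step 4: m_dot = Q_total / (cp * dT) = 350.97 / (4186 * 7.18) = 0.01168 kg/s

0.01168 kg/s


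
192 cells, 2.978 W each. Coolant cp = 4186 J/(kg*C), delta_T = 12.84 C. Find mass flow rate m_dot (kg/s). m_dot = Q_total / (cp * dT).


Q_total = 192 * 2.978 = 571.78 W
m_dot = Q_total / (cp * dT) = 571.78 / (4186 * 12.84) = 0.01064 kg/s

0.01064 kg/s


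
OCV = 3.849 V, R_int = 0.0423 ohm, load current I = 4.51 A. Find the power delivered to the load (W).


Step 1: V_terminal = OCV - I*R = 3.849 - 4.51 * 0.0423 = 3.6582 V
Step 2: P_out = V_terminal * I = 3.6582 * 4.51 = 16.50 W

16.50 W


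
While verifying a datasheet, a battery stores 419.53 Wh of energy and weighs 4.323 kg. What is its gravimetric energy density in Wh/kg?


Specific energy = 419.53 Wh / 4.323 kg = 97.05 Wh/kg

97.05 Wh/kg


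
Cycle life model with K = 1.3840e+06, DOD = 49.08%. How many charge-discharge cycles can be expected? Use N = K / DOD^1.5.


DOD^1.5 = 343.84
N = K / DOD^1.5 = 1.3840e+06 / 343.84 = 4025

4025 cycles


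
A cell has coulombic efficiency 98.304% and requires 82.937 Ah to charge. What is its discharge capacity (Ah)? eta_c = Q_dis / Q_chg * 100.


Q_dis = eta/100 * Q_chg = 98.304/100 * 82.937 = 81.53 Ah

81.53 Ah


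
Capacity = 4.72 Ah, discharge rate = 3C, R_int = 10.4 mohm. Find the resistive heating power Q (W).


Convert: R = 10.4 mohm = 0.0104 ohm
Step 1: I = C_rate * capacity = 3 * 4.72 = 14.16 A
Step 2: Q = I^2 * R = 14.16^2 * 0.0104 = 200.51 * 0.0104 = 2.085 W

2.085 W


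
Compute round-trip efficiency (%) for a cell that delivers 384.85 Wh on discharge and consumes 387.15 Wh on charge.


eta_e = E_dis / E_chg * 100 = 384.85 / 387.15 * 100 = 99.41%

99.41%


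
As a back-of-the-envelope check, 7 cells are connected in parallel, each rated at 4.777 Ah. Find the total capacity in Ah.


C_total = 7 * 4.777 = 33.439 Ah

33.439 Ah


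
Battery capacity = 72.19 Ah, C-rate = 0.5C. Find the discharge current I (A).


At 0.5C: I = 0.5 * 72.19 Ah = 36.095 A

36.095 A


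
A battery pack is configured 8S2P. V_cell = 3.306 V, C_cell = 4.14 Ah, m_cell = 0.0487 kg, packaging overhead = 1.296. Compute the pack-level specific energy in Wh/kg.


Step 1: V_pack = 8 * 3.306 = 26.448 V
Step 2: C_pack = 2 * 4.14 = 8.28 Ah
Step 3: E_pack = V_pack * C_pack = 26.448 * 8.28 = 218.99 Wh
Step 4: m_pack = 8 * 2 * 0.0487 * 1.296 = 1.0098 kg
Step 5: ED = E_pack / m_pack = 218.99 / 1.0098 = 216.9 Wh/kg

216.9 Wh/kg


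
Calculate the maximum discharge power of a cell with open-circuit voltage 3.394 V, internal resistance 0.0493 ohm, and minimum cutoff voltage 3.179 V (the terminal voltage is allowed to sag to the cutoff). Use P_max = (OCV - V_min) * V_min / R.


P_max = (OCV - V_min) * V_min / R = (3.394 - 3.179) * 3.179 / 0.0493 = 0.215 * 3.179 / 0.0493 = 13.86 W

13.86 W


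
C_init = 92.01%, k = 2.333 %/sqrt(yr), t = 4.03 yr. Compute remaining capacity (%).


sqrt(t) = sqrt(4.03) = 2.0075
C_final = 92.01 - 2.333 * 2.0075 = 87.33%

87.33%


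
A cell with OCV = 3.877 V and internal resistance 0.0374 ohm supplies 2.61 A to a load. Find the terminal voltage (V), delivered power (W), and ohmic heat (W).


Step 1: V_terminal = OCV - I*R = 3.877 - 2.61 * 0.0374 = 3.7794 V
Step 2: P_out = V_terminal * I = 3.7794 * 2.61 = 9.864 W
Step 3: Q = I^2 * R = 2.61^2 * 0.0374 = 0.2548 W

V=3.7794 V, P=9.864 W, Q=0.2548 W


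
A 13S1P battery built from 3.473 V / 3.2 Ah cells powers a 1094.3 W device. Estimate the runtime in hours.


Step 1: E_pack = Ns * V_cell * Np * C_cell = 13 * 3.473 * 1 * 3.2 = 144.48 Wh
Step 2: t = E_pack / P = 144.48 / 1094.3 = 0.1320 hr

0.1320 hr


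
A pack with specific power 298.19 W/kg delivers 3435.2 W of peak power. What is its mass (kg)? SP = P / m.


m = P / SP = 3435.2 / 298.19 = 11.52 kg

11.52 kg


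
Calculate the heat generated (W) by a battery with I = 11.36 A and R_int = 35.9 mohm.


Convert: R = 35.9 mohm = 0.0359 ohm
I^2 = 129.05
Q = 129.05 * 0.0359 = 4.633 W

4.633 W


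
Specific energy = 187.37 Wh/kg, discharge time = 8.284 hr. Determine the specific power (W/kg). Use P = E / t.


Specific power = 187.37 Wh/kg / 8.284 hr = 22.62 W/kg

22.62 W/kg


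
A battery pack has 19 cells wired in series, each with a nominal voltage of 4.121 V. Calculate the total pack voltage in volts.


V_pack = n * V_cell = 19 * 4.121 = 78.299 V

78.299 V


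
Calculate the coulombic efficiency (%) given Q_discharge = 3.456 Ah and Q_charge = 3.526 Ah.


eta_c = Q_dis / Q_chg * 100 = 3.456 / 3.526 * 100 = 98.01%

98.01%


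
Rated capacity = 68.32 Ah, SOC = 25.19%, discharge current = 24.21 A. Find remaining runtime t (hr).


Step 1: remaining = SOC/100 * C_total = 25.19/100 * 68.32 = 17.21 Ah
Step 2: t = remaining / I = 17.21 / 24.21 = 0.7109 hr

0.7109 hr


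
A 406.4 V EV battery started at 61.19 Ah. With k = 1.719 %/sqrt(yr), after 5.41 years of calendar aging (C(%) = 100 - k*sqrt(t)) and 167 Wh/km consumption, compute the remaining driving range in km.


Step 1: capacity retention = 100 - 1.719 * sqrt(5.41) = 100 - 1.719 * 2.3259 = 96.002%
Step 2: C_now = 61.19 * 96.002/100 = 58.744 Ah
Step 3: E_pack = V * C_now = 406.4 * 58.744 = 23874 Wh
Step 4: range = E_pack / consumption = 23874 / 167 = 143.0 km

143.0 km


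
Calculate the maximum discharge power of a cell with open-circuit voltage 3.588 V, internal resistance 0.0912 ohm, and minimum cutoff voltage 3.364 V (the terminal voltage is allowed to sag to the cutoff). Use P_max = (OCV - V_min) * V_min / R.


dV = OCV - V_min = 0.224 V (so I_max = dV / R)
P_max = dV * V_min / R = 0.224 * 3.364 / 0.0912 = 8.262 W

8.262 W


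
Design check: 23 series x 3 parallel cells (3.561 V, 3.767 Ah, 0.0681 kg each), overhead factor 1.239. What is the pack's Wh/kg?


Step 1: V_pack = 23 * 3.561 = 81.903 V
Step 2: C_pack = 3 * 3.767 = 11.301 Ah
Step 3: E_pack = V_pack * C_pack = 81.903 * 11.301 = 925.59 Wh
Step 4: m_pack = 23 * 3 * 0.0681 * 1.239 = 5.8219 kg
Step 5: ED = E_pack / m_pack = 925.59 / 5.8219 = 159.0 Wh/kg

159.0 Wh/kg


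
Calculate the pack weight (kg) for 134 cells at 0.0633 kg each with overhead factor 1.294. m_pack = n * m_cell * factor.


m_pack = n * m_cell * overhead = 134 * 0.0633 * 1.294 = 10.98 kg

10.98 kg


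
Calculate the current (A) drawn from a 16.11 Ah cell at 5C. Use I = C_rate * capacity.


I = C_rate * capacity = 5 * 16.11 = 80.55 A

80.55 A


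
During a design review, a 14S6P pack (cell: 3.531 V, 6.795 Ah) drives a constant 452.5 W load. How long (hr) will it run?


Step 1: E_pack = Ns * V_cell * Np * C_cell = 14 * 3.531 * 6 * 6.795 = 2015.4 Wh
Step 2: t = E_pack / P = 2015.4 / 452.5 = 4.454 hr

4.454 hr


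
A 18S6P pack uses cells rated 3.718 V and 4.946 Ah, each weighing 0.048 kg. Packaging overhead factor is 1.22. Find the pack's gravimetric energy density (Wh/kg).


Step 1: V_pack = 18 * 3.718 = 66.924 V
Step 2: C_pack = 6 * 4.946 = 29.676 Ah
Step 3: E_pack = V_pack * C_pack = 66.924 * 29.676 = 1986 Wh
Step 4: m_pack = 18 * 6 * 0.048 * 1.22 = 6.3245 kg
Step 5: ED = E_pack / m_pack = 1986 / 6.3245 = 314.0 Wh/kg

314.0 Wh/kg


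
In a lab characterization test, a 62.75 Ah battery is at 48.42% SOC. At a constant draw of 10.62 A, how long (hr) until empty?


Step 1: remaining = SOC/100 * C_total = 48.42/100 * 62.75 = 30.384 Ah
Step 2: t = remaining / I = 30.384 / 10.62 = 2.861 hr

2.861 hr


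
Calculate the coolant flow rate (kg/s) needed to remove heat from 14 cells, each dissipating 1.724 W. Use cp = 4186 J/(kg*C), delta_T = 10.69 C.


Q_total = 14 * 1.724 = 24.136 W
m_dot = Q_total / (cp * dT) = 24.136 / (4186 * 10.69) = 5.394e-04 kg/s

5.394e-04 kg/s


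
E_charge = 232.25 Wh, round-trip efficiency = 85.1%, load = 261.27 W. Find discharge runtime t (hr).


Step 1: E_discharge = eta/100 * E_charge = 85.1/100 * 232.25 = 197.64 Wh
Step 2: t = E_discharge / P = 197.64 / 261.27 = 0.7565 hr

0.7565 hr


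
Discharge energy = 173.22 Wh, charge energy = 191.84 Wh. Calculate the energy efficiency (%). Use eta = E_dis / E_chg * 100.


Round-trip efficiency = 173.22/191.84 * 100% = 90.29%

90.29%


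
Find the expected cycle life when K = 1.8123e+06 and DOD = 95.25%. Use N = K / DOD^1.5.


Step 1: DOD^1.5 = 95.25^1.5 = 929.6
Step 2: N = 1.8123e+06 / 929.6 = 1950 cycles

1950 cycles


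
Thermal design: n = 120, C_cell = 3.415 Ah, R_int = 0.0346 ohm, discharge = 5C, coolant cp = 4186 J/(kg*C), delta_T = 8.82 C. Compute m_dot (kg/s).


Step 1: I = 5 * 3.415 = 17.075 A
Step 2: Q_cell = I^2 * R = 17.075^2 * 0.0346 = 10.088 W
Step 3: Q_total = 120 * 10.088 = 1210.6 W
Step 4: m_dot = Q_total / (cp * dT) = 1210.6 / (4186 * 8.82) = 0.03279 kg/s

0.03279 kg/s


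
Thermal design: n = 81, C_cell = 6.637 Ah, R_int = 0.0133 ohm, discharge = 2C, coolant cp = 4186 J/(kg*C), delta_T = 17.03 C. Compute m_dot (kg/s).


Step 1: I = 2 * 6.637 = 13.274 A
Step 2: Q_cell = I^2 * R = 13.274^2 * 0.0133 = 2.3434 W
Step 3: Q_total = 81 * 2.3434 = 189.82 W
Step 4: m_dot = Q_total / (cp * dT) = 189.82 / (4186 * 17.03) = 0.002663 kg/s

0.002663 kg/s


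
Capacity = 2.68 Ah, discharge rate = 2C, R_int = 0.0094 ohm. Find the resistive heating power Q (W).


Step 1: I = C_rate * capacity = 2 * 2.68 = 5.36 A
Step 2: Q = I^2 * R = 5.36^2 * 0.0094 = 28.73 * 0.0094 = 0.2701 W

0.2701 W


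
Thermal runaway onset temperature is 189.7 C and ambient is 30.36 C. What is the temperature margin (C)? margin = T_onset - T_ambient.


margin = T_onset - T_ambient = 189.7 - 30.36 = 159.34 C

159.34 C


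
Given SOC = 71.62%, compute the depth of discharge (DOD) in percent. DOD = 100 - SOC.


DOD = 100 - SOC = 100 - 71.62 = 28.38%

28.38%


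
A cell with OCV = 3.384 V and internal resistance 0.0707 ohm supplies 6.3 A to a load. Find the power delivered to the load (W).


Step 1: V_terminal = OCV - I*R = 3.384 - 6.3 * 0.0707 = 2.9386 V
Step 2: P_out = V_terminal * I = 2.9386 * 6.3 = 18.51 W

18.51 W


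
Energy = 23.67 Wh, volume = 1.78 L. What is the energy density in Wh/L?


Volumetric ED = 23.67 Wh / 1.78 L = 13.30 Wh/L

13.30 Wh/L


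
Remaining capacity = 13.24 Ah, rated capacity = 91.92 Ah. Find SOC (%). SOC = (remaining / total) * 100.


SOC% = 13.24 / 91.92 * 100 = 14.40%

14.40%


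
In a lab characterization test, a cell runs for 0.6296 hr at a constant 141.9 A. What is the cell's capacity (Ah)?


C = I * t = 141.9 * 0.6296 = 89.34 Ah

89.34 Ah


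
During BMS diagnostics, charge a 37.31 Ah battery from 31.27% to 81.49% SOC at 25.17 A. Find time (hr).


delta_Ah = 37.31 * (81.49 - 31.27) / 100 = 18.737 Ah
t = delta_Ah / I = 18.737 / 25.17 = 0.7444 hr

0.7444 hr


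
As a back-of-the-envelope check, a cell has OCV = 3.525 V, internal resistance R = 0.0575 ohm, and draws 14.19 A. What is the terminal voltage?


IR drop = 14.19 * 0.0575 = 0.81593 V
V = 3.525 - 0.81593 = 2.709 V

2.709 V


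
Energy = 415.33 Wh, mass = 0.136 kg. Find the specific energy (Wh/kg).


Specific energy = 415.33 Wh / 0.136 kg = 3054 Wh/kg

3054 Wh/kg


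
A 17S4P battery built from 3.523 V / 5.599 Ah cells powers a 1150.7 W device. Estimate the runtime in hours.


Step 1: E_pack = Ns * V_cell * Np * C_cell = 17 * 3.523 * 4 * 5.599 = 1341.3 Wh
Step 2: t = E_pack / P = 1341.3 / 1150.7 = 1.166 hr

1.166 hr


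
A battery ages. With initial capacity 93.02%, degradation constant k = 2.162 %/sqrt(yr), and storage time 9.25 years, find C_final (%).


Step 1: sqrt(9.25 yr) = 3.0414
Step 2: drop = 2.162 * 3.0414 = 6.5755
Step 3: C_final = 93.02 - 6.5755 = 86.44%

86.44%


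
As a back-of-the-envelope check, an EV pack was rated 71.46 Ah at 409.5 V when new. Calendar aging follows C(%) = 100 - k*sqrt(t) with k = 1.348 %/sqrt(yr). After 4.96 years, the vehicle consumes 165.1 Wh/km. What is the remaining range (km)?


Step 1: capacity retention = 100 - 1.348 * sqrt(4.96) = 100 - 1.348 * 2.2271 = 96.998%
Step 2: C_now = 71.46 * 96.998/100 = 69.315 Ah
Step 3: E_pack = V * C_now = 409.5 * 69.315 = 28384 Wh
Step 4: range = E_pack / consumption = 28384 / 165.1 = 171.9 km

171.9 km


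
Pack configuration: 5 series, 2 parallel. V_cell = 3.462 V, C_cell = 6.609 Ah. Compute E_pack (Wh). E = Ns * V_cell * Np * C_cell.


V_pack = 5 * 3.462 = 17.31 V
C_pack = 2 * 6.609 = 13.218 Ah
E = V_pack * C_pack = 17.31 * 13.218 = 228.8 Wh

228.8 Wh


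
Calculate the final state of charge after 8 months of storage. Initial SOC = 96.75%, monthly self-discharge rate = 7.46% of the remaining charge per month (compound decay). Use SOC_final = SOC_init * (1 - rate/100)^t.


decay = (1 - 7.46/100)^8 = 0.53782
SOC_final = 96.75 * 0.53782 = 52.03%

52.03%


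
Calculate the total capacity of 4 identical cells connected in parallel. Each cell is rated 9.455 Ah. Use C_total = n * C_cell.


Parallel capacities add: 4 * 9.455 Ah = 37.82 Ah

37.82 Ah


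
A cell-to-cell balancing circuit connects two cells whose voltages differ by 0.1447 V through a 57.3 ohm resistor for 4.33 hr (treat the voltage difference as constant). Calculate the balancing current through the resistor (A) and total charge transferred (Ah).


First, Ohm's law: I_bal = 0.1447 V / 57.3 ohm = 0.0025253 A
Then Q = I * t = 0.0025253 A * 4.33 hr = 0.01093 Ah

I=0.0025253 A, Q=0.01093 Ah


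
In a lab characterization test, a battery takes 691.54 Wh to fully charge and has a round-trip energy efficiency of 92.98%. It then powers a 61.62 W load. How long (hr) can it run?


Step 1: E_discharge = eta/100 * E_charge = 92.98/100 * 691.54 = 642.99 Wh
Step 2: t = E_discharge / P = 642.99 / 61.62 = 10.43 hr

10.43 hr


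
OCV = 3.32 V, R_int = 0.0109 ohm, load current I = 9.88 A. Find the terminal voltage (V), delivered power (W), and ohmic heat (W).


Step 1: V_terminal = OCV - I*R = 3.32 - 9.88 * 0.0109 = 3.2123 V
Step 2: P_out = V_terminal * I = 3.2123 * 9.88 = 31.74 W
Step 3: Q = I^2 * R = 9.88^2 * 0.0109 = 1.064 W

V=3.2123 V, P=31.74 W, Q=1.064 W


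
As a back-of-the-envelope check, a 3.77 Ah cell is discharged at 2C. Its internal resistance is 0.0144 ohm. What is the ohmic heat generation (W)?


Step 1: I = C_rate * capacity = 2 * 3.77 = 7.54 A
Step 2: Q = I^2 * R = 7.54^2 * 0.0144 = 56.852 * 0.0144 = 0.8187 W

0.8187 W


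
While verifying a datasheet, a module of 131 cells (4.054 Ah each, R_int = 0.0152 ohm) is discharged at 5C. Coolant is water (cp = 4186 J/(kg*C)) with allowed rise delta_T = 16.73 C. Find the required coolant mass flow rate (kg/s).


Step 1: I = 5 * 4.054 = 20.27 A
Step 2: Q_cell = I^2 * R = 20.27^2 * 0.0152 = 6.2453 W
Step 3: Q_total = 131 * 6.2453 = 818.13 W
Step 4: m_dot = Q_total / (cp * dT) = 818.13 / (4186 * 16.73) = 0.01168 kg/s

0.01168 kg/s


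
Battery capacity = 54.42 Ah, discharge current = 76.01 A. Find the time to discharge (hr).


Runtime = 54.42 Ah / 76.01 A = 0.7160 hr

0.7160 hr


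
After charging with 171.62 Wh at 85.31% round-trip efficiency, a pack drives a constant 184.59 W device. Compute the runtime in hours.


Step 1: E_discharge = eta/100 * E_charge = 85.31/100 * 171.62 = 146.41 Wh
Step 2: t = E_discharge / P = 146.41 / 184.59 = 0.7932 hr

0.7932 hr


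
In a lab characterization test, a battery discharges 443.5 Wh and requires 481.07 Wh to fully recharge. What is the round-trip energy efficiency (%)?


eta_e = E_dis / E_chg * 100 = 443.5 / 481.07 * 100 = 92.19%

92.19%


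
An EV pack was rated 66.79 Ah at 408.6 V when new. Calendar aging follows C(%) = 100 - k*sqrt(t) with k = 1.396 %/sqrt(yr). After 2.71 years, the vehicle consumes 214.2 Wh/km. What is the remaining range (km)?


Step 1: capacity retention = 100 - 1.396 * sqrt(2.71) = 100 - 1.396 * 1.6462 = 97.702%
Step 2: C_now = 66.79 * 97.702/100 = 65.255 Ah
Step 3: E_pack = V * C_now = 408.6 * 65.255 = 26663 Wh
Step 4: range = E_pack / consumption = 26663 / 214.2 = 124.5 km

124.5 km


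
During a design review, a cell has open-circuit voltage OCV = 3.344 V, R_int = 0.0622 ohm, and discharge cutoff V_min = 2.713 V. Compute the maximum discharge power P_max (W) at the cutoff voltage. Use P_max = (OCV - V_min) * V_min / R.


dV = OCV - V_min = 0.631 V (so I_max = dV / R)
P_max = dV * V_min / R = 0.631 * 2.713 / 0.0622 = 27.52 W

27.52 W


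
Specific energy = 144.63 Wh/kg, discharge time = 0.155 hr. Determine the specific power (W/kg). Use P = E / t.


P_specific = E / t = 144.63 / 0.155 = 933.1 W/kg

933.1 W/kg


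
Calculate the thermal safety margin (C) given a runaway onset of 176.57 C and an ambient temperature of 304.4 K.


Convert: T_ambient = 304.4 K = 31.25 C
margin = 176.57 - 31.25 = 145.32 C

145.32 C


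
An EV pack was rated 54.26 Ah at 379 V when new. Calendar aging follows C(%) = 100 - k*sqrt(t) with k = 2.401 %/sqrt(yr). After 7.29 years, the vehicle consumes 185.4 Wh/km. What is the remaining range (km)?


Step 1: capacity retention = 100 - 2.401 * sqrt(7.29) = 100 - 2.401 * 2.7 = 93.517%
Step 2: C_now = 54.26 * 93.517/100 = 50.742 Ah
Step 3: E_pack = V * C_now = 379 * 50.742 = 19231 Wh
Step 4: range = E_pack / consumption = 19231 / 185.4 = 103.7 km

103.7 km


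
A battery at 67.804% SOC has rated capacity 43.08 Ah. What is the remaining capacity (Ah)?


remaining = SOC / 100 * total = 67.804 / 100 * 43.08 = 29.21 Ah

29.21 Ah


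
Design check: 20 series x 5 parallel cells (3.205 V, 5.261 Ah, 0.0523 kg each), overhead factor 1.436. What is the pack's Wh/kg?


Step 1: V_pack = 20 * 3.205 = 64.1 V
Step 2: C_pack = 5 * 5.261 = 26.305 Ah
Step 3: E_pack = V_pack * C_pack = 64.1 * 26.305 = 1686.2 Wh
Step 4: m_pack = 20 * 5 * 0.0523 * 1.436 = 7.5103 kg
Step 5: ED = E_pack / m_pack = 1686.2 / 7.5103 = 224.5 Wh/kg

224.5 Wh/kg


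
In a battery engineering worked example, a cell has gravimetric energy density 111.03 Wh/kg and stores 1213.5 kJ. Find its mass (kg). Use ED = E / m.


Convert: E = 1213.5 kJ = 337.08 Wh
m = E / ED = 337.08 / 111.03 = 3.036 kg

3.036 kg


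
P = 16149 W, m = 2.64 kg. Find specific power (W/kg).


Specific power = 16149 W / 2.64 kg = 6117 W/kg

6117 W/kg


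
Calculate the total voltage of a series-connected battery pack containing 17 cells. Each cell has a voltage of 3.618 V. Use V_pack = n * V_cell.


With 17 cells in series at 3.618 V each, V_pack = 61.506 V

61.506 V


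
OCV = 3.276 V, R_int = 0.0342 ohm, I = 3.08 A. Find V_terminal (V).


V = OCV - I*R = 3.276 - 3.08 * 0.0342 = 3.171 V

3.171 V


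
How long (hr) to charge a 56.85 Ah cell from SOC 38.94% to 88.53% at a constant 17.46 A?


Step 1: dSOC = 88.53% - 38.94% = 49.59%
Step 2: delta_Ah = 56.85 * 49.59 / 100 = 28.192 Ah
Step 3: t = 28.192 / 17.46 = 1.615 hr

1.615 hr


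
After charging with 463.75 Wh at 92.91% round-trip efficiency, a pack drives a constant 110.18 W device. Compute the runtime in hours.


Step 1: E_discharge = eta/100 * E_charge = 92.91/100 * 463.75 = 430.87 Wh
Step 2: t = E_discharge / P = 430.87 / 110.18 = 3.911 hr

3.911 hr


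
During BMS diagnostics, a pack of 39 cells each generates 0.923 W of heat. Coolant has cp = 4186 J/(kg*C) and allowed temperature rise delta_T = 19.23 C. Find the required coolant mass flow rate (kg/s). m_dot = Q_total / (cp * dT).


Q_total = 39 * 0.923 = 35.997 W
m_dot = Q_total / (cp * dT) = 35.997 / (4186 * 19.23) = 4.472e-04 kg/s

4.472e-04 kg/s


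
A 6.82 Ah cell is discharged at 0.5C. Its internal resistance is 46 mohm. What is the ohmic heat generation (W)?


Convert: R = 46 mohm = 0.046 ohm
Step 1: I = C_rate * capacity = 0.5 * 6.82 = 3.41 A
Step 2: Q = I^2 * R = 3.41^2 * 0.046 = 11.628 * 0.046 = 0.5349 W

0.5349 W


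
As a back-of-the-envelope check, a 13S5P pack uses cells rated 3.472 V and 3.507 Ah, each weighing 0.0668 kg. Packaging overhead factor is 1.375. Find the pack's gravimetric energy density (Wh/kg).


Step 1: V_pack = 13 * 3.472 = 45.136 V
Step 2: C_pack = 5 * 3.507 = 17.535 Ah
Step 3: E_pack = V_pack * C_pack = 45.136 * 17.535 = 791.46 Wh
Step 4: m_pack = 13 * 5 * 0.0668 * 1.375 = 5.9703 kg
Step 5: ED = E_pack / m_pack = 791.46 / 5.9703 = 132.6 Wh/kg

132.6 Wh/kg


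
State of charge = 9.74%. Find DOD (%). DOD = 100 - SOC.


DOD = 100 - SOC = 100 - 9.74 = 90.26%

90.26%


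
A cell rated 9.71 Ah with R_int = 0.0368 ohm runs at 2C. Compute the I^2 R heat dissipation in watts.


Step 1: I = C_rate * capacity = 2 * 9.71 = 19.42 A
Step 2: Q = I^2 * R = 19.42^2 * 0.0368 = 377.14 * 0.0368 = 13.88 W

13.88 W


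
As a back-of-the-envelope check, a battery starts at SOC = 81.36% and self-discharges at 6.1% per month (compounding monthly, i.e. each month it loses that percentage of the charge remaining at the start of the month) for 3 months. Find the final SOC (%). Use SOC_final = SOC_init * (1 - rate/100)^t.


Monthly retention factor = 1 - 6.1/100 = 0.939
Over 3 months: factor^3 = 0.82794
SOC_final = 81.36 * 0.82794 = 67.36%

67.36%


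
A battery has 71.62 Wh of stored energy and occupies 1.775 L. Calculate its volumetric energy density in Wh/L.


ED = E / V = 71.62 / 1.775 = 40.35 Wh/L

40.35 Wh/L


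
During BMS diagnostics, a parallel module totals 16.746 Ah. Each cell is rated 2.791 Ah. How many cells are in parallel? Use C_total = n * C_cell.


n = C_total / C_cell = 16.746 / 2.791 = 6

6


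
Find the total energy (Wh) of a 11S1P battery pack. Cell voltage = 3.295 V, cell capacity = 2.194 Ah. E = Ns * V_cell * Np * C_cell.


V_pack = 11 * 3.295 = 36.245 V
C_pack = 1 * 2.194 = 2.194 Ah
E = V_pack * C_pack = 36.245 * 2.194 = 79.52 Wh

79.52 Wh


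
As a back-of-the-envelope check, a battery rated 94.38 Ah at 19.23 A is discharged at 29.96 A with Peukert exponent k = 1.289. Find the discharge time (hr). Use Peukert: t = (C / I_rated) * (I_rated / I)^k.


Step 1: t_rated = C / I_rated = 94.38 / 19.23 = 4.908 hr
Step 2: ratio = 19.23 / 29.96 = 0.64186
Step 3: ratio^k = 0.64186^1.289 = 0.56466
Step 4: t = t_rated * ratio^k = 4.908 * 0.56466 = 2.771 hr

2.771 hr


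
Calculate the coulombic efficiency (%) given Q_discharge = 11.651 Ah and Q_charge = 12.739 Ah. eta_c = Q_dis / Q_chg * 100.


Coulombic efficiency = 11.651/12.739 * 100% = 91.46%

91.46%


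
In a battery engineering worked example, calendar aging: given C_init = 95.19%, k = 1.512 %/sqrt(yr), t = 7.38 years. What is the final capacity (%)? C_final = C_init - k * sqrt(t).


sqrt(t) = sqrt(7.38) = 2.7166
C_final = 95.19 - 1.512 * 2.7166 = 91.08%

91.08%


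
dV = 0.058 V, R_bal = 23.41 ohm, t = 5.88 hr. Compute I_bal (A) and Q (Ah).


I_bal = dV / R = 0.058 / 23.41 = 0.0024776 A
Q = I_bal * t = 0.0024776 * 5.88 = 0.01457 Ah

I=0.0024776 A, Q=0.01457 Ah


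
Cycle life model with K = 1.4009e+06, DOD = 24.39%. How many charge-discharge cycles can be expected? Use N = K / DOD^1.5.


Step 1: DOD^1.5 = 24.39^1.5 = 120.45
Step 2: N = 1.4009e+06 / 120.45 = 11630 cycles

11630 cycles


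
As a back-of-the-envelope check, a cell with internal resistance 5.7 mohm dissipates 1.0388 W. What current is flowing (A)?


Convert: R = 5.7 mohm = 0.0057 ohm
I = sqrt(Q / R) = sqrt(1.0388 / 0.0057) = sqrt(182.25) = 13.50 A

13.50 A


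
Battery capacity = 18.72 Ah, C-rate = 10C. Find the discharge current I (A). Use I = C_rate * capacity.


At 10C: I = 10 * 18.72 Ah = 187.2 A

187.2 A


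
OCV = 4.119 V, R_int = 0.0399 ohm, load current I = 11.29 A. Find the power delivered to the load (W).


Step 1: V_terminal = OCV - I*R = 4.119 - 11.29 * 0.0399 = 3.6685 V
Step 2: P_out = V_terminal * I = 3.6685 * 11.29 = 41.42 W

41.42 W


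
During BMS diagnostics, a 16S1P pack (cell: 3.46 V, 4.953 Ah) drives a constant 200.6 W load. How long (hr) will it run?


Step 1: E_pack = Ns * V_cell * Np * C_cell = 16 * 3.46 * 1 * 4.953 = 274.2 Wh
Step 2: t = E_pack / P = 274.2 / 200.6 = 1.367 hr

1.367 hr


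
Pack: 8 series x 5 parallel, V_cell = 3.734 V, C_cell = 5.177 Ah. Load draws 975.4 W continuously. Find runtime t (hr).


Step 1: E_pack = Ns * V_cell * Np * C_cell = 8 * 3.734 * 5 * 5.177 = 773.24 Wh
Step 2: t = E_pack / P = 773.24 / 975.4 = 0.7927 hr

0.7927 hr


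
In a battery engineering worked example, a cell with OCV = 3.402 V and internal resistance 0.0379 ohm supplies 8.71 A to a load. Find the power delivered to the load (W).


Step 1: V_terminal = OCV - I*R = 3.402 - 8.71 * 0.0379 = 3.0719 V
Step 2: P_out = V_terminal * I = 3.0719 * 8.71 = 26.76 W

26.76 W


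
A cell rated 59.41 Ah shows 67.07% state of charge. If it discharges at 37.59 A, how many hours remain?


Step 1: remaining = SOC/100 * C_total = 67.07/100 * 59.41 = 39.846 Ah
Step 2: t = remaining / I = 39.846 / 37.59 = 1.060 hr

1.060 hr


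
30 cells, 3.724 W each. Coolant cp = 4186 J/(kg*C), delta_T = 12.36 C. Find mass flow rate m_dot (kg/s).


Q_total = 30 * 3.724 = 111.72 W
m_dot = Q_total / (cp * dT) = 111.72 / (4186 * 12.36) = 0.002159 kg/s

0.002159 kg/s


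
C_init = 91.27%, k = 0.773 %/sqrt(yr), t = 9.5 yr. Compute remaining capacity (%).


Step 1: sqrt(9.5 yr) = 3.0822
Step 2: drop = 0.773 * 3.0822 = 2.3825
Step 3: C_final = 91.27 - 2.3825 = 88.89%

88.89%


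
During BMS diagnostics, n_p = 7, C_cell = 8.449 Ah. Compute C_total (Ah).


C_total = 7 * 8.449 = 59.143 Ah

59.143 Ah


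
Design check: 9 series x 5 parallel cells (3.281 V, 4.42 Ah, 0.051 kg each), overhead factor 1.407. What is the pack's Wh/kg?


Step 1: V_pack = 9 * 3.281 = 29.529 V
Step 2: C_pack = 5 * 4.42 = 22.1 Ah
Step 3: E_pack = V_pack * C_pack = 29.529 * 22.1 = 652.59 Wh
Step 4: m_pack = 9 * 5 * 0.051 * 1.407 = 3.2291 kg
Step 5: ED = E_pack / m_pack = 652.59 / 3.2291 = 202.1 Wh/kg

202.1 Wh/kg


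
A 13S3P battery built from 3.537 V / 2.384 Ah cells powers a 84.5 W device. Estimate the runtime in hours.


Step 1: E_pack = Ns * V_cell * Np * C_cell = 13 * 3.537 * 3 * 2.384 = 328.86 Wh
Step 2: t = E_pack / P = 328.86 / 84.5 = 3.892 hr

3.892 hr


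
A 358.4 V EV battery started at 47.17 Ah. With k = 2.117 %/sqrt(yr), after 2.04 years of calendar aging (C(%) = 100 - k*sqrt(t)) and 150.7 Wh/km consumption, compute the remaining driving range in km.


Step 1: capacity retention = 100 - 2.117 * sqrt(2.04) = 100 - 2.117 * 1.4283 = 96.976%
Step 2: C_now = 47.17 * 96.976/100 = 45.744 Ah
Step 3: E_pack = V * C_now = 358.4 * 45.744 = 16395 Wh
Step 4: range = E_pack / consumption = 16395 / 150.7 = 108.8 km

108.8 km


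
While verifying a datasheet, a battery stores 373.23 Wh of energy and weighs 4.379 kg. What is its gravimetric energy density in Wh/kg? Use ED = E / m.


ED = E / m = 373.23 / 4.379 = 85.23 Wh/kg

85.23 Wh/kg


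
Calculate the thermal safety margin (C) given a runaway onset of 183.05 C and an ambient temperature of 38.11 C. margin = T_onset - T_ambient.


margin = T_onset - T_ambient = 183.05 - 38.11 = 144.94 C

144.94 C


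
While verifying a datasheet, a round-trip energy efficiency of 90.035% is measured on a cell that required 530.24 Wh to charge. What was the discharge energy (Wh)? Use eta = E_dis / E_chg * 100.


E_dis = eta/100 * E_chg = 90.035/100 * 530.24 = 477.4 Wh

477.4 Wh


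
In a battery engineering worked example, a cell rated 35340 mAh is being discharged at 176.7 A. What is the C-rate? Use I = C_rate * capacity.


Convert: capacity = 35340 mAh = 35.34 Ah
C_rate = I / capacity = 176.7 / 35.34 = 5C

5C


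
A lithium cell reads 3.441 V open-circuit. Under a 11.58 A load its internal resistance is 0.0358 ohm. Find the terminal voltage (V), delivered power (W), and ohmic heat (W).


Step 1: V_terminal = OCV - I*R = 3.441 - 11.58 * 0.0358 = 3.0264 V
Step 2: P_out = V_terminal * I = 3.0264 * 11.58 = 35.05 W
Step 3: Q = I^2 * R = 11.58^2 * 0.0358 = 4.801 W

V=3.0264 V, P=35.05 W, Q=4.801 W


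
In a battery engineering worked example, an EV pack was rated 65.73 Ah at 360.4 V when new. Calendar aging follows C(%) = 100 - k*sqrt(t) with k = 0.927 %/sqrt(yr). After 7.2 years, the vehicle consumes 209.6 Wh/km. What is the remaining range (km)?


Step 1: capacity retention = 100 - 0.927 * sqrt(7.2) = 100 - 0.927 * 2.6833 = 97.513%
Step 2: C_now = 65.73 * 97.513/100 = 64.095 Ah
Step 3: E_pack = V * C_now = 360.4 * 64.095 = 23100 Wh
Step 4: range = E_pack / consumption = 23100 / 209.6 = 110.2 km

110.2 km


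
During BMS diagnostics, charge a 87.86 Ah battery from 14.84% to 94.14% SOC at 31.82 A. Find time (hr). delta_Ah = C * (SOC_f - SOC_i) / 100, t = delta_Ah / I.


delta_Ah = 87.86 * (94.14 - 14.84) / 100 = 69.673 Ah
t = delta_Ah / I = 69.673 / 31.82 = 2.190 hr

2.190 hr


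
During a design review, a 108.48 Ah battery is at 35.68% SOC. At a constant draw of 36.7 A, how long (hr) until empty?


Step 1: remaining = SOC/100 * C_total = 35.68/100 * 108.48 = 38.706 Ah
Step 2: t = remaining / I = 38.706 / 36.7 = 1.055 hr

1.055 hr


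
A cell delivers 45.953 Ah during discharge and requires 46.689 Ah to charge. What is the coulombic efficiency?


eta_c = Q_dis / Q_chg * 100 = 45.953 / 46.689 * 100 = 98.42%

98.42%


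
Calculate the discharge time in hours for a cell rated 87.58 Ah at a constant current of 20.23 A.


Runtime = 87.58 Ah / 20.23 A = 4.329 hr

4.329 hr


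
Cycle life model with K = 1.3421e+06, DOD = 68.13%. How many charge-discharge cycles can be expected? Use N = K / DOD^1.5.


DOD^1.5 = 562.35
N = K / DOD^1.5 = 1.3421e+06 / 562.35 = 2387

2387 cycles


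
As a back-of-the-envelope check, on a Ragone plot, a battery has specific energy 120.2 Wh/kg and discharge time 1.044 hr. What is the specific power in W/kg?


Specific power = 120.2 Wh/kg / 1.044 hr = 115.1 W/kg

115.1 W/kg


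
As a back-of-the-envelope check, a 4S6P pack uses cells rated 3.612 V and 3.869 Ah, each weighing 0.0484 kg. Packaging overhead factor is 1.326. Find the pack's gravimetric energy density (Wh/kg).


Step 1: V_pack = 4 * 3.612 = 14.448 V
Step 2: C_pack = 6 * 3.869 = 23.214 Ah
Step 3: E_pack = V_pack * C_pack = 14.448 * 23.214 = 335.4 Wh
Step 4: m_pack = 4 * 6 * 0.0484 * 1.326 = 1.5403 kg
Step 5: ED = E_pack / m_pack = 335.4 / 1.5403 = 217.7 Wh/kg

217.7 Wh/kg


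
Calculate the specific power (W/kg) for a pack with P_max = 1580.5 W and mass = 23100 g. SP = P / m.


Convert: m = 23100 g = 23.1 kg
Specific power = 1580.5 W / 23.1 kg = 68.42 W/kg

68.42 W/kg


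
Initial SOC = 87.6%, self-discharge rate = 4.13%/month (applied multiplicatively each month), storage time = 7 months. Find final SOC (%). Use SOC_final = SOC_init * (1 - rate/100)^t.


decay = (1 - 4.13/100)^7 = 0.74435
SOC_final = 87.6 * 0.74435 = 65.21%

65.21%


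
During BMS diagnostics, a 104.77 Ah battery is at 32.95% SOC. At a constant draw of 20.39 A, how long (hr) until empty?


Step 1: remaining = SOC/100 * C_total = 32.95/100 * 104.77 = 34.522 Ah
Step 2: t = remaining / I = 34.522 / 20.39 = 1.693 hr

1.693 hr


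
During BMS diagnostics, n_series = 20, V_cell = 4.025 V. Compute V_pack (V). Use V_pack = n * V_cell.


V_pack = n * V_cell = 20 * 4.025 = 80.5 V

80.5 V


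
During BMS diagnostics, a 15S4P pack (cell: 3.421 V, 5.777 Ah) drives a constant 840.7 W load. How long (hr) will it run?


Step 1: E_pack = Ns * V_cell * Np * C_cell = 15 * 3.421 * 4 * 5.777 = 1185.8 Wh
Step 2: t = E_pack / P = 1185.8 / 840.7 = 1.410 hr

1.410 hr


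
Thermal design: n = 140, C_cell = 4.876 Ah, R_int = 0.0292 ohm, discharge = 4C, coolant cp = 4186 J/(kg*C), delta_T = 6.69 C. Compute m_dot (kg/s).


Step 1: I = 4 * 4.876 = 19.504 A
Step 2: Q_cell = I^2 * R = 19.504^2 * 0.0292 = 11.108 W
Step 3: Q_total = 140 * 11.108 = 1555.1 W
Step 4: m_dot = Q_total / (cp * dT) = 1555.1 / (4186 * 6.69) = 0.05553 kg/s

0.05553 kg/s


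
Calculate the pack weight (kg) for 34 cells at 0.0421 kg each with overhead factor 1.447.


m_pack = n * m_cell * overhead = 34 * 0.0421 * 1.447 = 2.071 kg

2.071 kg


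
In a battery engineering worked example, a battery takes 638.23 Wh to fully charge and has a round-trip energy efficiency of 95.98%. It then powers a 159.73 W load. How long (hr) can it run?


Step 1: E_discharge = eta/100 * E_charge = 95.98/100 * 638.23 = 612.57 Wh
Step 2: t = E_discharge / P = 612.57 / 159.73 = 3.835 hr

3.835 hr


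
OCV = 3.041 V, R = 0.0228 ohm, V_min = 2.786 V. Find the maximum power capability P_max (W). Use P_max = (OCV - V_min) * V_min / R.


dV = OCV - V_min = 0.255 V (so I_max = dV / R)
P_max = dV * V_min / R = 0.255 * 2.786 / 0.0228 = 31.16 W

31.16 W


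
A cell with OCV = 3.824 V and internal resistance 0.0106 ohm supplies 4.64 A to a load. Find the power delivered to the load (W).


Step 1: V_terminal = OCV - I*R = 3.824 - 4.64 * 0.0106 = 3.7748 V
Step 2: P_out = V_terminal * I = 3.7748 * 4.64 = 17.52 W

17.52 W


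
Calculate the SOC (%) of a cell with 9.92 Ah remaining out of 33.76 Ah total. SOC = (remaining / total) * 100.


SOC% = 9.92 / 33.76 * 100 = 29.38%

29.38%


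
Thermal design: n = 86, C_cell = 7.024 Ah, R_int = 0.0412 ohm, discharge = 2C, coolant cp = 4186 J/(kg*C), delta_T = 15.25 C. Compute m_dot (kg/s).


Step 1: I = 2 * 7.024 = 14.048 A
Step 2: Q_cell = I^2 * R = 14.048^2 * 0.0412 = 8.1307 W
Step 3: Q_total = 86 * 8.1307 = 699.24 W
Step 4: m_dot = Q_total / (cp * dT) = 699.24 / (4186 * 15.25) = 0.01095 kg/s

0.01095 kg/s


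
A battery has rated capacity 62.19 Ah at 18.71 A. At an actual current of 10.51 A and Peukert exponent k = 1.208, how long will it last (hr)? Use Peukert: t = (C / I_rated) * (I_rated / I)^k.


t_rated = C / I_rated = 62.19 / 18.71 = 3.3239 hr
(I_rated/I)^k = (1.7802)^1.208 = 2.0071
t = t_rated * (I_rated/I)^k = 3.3239 * 2.0071 = 6.671 hr

6.671 hr


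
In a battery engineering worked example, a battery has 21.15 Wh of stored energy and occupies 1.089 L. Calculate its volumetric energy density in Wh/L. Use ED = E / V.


Volumetric ED = 21.15 Wh / 1.089 L = 19.42 Wh/L

19.42 Wh/L


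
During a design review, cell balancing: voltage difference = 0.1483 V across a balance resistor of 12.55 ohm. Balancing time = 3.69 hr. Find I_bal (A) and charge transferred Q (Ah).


I_bal = dV / R = 0.1483 / 12.55 = 0.011817 A
Q = I_bal * t = 0.011817 * 3.69 = 0.04360 Ah

I=0.011817 A, Q=0.04360 Ah


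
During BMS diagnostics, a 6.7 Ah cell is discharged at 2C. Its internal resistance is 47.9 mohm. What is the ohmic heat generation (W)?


Convert: R = 47.9 mohm = 0.0479 ohm
Step 1: I = C_rate * capacity = 2 * 6.7 = 13.4 A
Step 2: Q = I^2 * R = 13.4^2 * 0.0479 = 179.56 * 0.0479 = 8.601 W

8.601 W


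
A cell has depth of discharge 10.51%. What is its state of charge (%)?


SOC = 100 - DOD = 100 - 10.51 = 89.49%

89.49%


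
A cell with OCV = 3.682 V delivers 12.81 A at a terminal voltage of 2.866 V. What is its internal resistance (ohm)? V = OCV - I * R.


R = (OCV - V) / I = (3.682 - 2.866) / 12.81 = 0.06370 ohm

0.06370 ohm


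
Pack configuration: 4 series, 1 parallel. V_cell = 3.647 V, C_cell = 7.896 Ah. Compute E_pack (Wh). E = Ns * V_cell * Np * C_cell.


E = Ns * Vcell * Np * Ccell = 4 * 3.647 * 1 * 7.896 = 115.2 Wh

115.2 Wh


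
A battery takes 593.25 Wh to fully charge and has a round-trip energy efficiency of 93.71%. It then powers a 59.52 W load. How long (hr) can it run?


Step 1: E_discharge = eta/100 * E_charge = 93.71/100 * 593.25 = 555.93 Wh
Step 2: t = E_discharge / P = 555.93 / 59.52 = 9.340 hr

9.340 hr


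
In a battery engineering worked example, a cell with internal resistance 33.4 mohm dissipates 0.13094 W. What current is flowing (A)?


Convert: R = 33.4 mohm = 0.0334 ohm
I = sqrt(Q / R) = sqrt(0.13094 / 0.0334) = sqrt(3.9204) = 1.980 A

1.980 A


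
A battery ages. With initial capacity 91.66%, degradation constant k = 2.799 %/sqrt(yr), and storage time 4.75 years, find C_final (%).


Step 1: sqrt(4.75 yr) = 2.1794
Step 2: drop = 2.799 * 2.1794 = 6.1001
Step 3: C_final = 91.66 - 6.1001 = 85.56%

85.56%


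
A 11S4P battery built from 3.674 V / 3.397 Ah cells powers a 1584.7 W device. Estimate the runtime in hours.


Step 1: E_pack = Ns * V_cell * Np * C_cell = 11 * 3.674 * 4 * 3.397 = 549.15 Wh
Step 2: t = E_pack / P = 549.15 / 1584.7 = 0.3465 hr

0.3465 hr


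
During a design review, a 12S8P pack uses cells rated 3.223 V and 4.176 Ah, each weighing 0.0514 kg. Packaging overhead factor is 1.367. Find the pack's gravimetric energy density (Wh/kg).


Step 1: V_pack = 12 * 3.223 = 38.676 V
Step 2: C_pack = 8 * 4.176 = 33.408 Ah
Step 3: E_pack = V_pack * C_pack = 38.676 * 33.408 = 1292.1 Wh
Step 4: m_pack = 12 * 8 * 0.0514 * 1.367 = 6.7453 kg
Step 5: ED = E_pack / m_pack = 1292.1 / 6.7453 = 191.6 Wh/kg

191.6 Wh/kg


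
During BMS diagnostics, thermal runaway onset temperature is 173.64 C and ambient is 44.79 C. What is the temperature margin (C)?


margin = T_onset - T_ambient = 173.64 - 44.79 = 128.85 C

128.85 C


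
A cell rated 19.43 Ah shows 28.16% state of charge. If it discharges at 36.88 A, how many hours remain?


Step 1: remaining = SOC/100 * C_total = 28.16/100 * 19.43 = 5.4715 Ah
Step 2: t = remaining / I = 5.4715 / 36.88 = 0.1484 hr

0.1484 hr


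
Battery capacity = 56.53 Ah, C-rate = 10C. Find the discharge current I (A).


I = C_rate * capacity = 10 * 56.53 = 565.3 A

565.3 A


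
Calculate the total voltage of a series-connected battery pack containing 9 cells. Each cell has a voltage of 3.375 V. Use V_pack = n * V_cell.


Series voltages add: 9 * 3.375 V = 30.375 V

30.375 V


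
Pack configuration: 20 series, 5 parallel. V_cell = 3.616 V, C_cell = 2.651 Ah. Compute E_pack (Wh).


V_pack = 20 * 3.616 = 72.32 V
C_pack = 5 * 2.651 = 13.255 Ah
E = V_pack * C_pack = 72.32 * 13.255 = 958.6 Wh

958.6 Wh
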